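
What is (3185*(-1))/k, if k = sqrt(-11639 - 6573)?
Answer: 3185*I*sqrt(4553)/9106 ≈ 23.601*I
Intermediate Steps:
k = 2*I*sqrt(4553) (k = sqrt(-18212) = 2*I*sqrt(4553) ≈ 134.95*I)
(3185*(-1))/k = (3185*(-1))/((2*I*sqrt(4553))) = -(-3185)*I*sqrt(4553)/9106 = 3185*I*sqrt(4553)/9106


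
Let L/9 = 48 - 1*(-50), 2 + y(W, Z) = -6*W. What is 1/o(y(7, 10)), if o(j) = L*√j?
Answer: -I*√11/19404 ≈ -0.00017092*I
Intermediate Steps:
y(W, Z) = -2 - 6*W
L = 882 (L = 9*(48 - 1*(-50)) = 9*(48 + 50) = 9*98 = 882)
o(j) = 882*√j
1/o(y(7, 10)) = 1/(882*√(-2 - 6*7)) = 1/(882*√(-2 - 42)) = 1/(882*√(-44)) = 1/(882*(2*I*√11)) = 1/(1764*I*√11) = -I*√11/19404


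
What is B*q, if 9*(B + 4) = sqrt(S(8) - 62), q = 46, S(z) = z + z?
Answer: -184 + 46*I*sqrt(46)/9 ≈ -184.0 + 34.665*I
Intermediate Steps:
S(z) = 2*z
B = -4 + I*sqrt(46)/9 (B = -4 + sqrt(2*8 - 62)/9 = -4 + sqrt(16 - 62)/9 = -4 + sqrt(-46)/9 = -4 + (I*sqrt(46))/9 = -4 + I*sqrt(46)/9 ≈ -4.0 + 0.75359*I)
B*q = (-4 + I*sqrt(46)/9)*46 = -184 + 46*I*sqrt(46)/9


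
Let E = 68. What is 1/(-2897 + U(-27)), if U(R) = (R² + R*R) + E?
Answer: -1/1371 ≈ -0.00072939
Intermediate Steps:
U(R) = 68 + 2*R² (U(R) = (R² + R*R) + 68 = (R² + R²) + 68 = 2*R² + 68 = 68 + 2*R²)
1/(-2897 + U(-27)) = 1/(-2897 + (68 + 2*(-27)²)) = 1/(-2897 + (68 + 2*729)) = 1/(-2897 + (68 + 1458)) = 1/(-2897 + 1526) = 1/(-1371) = -1/1371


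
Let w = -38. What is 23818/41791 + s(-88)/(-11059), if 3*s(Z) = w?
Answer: 791797844/1386500007 ≈ 0.57108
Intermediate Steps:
s(Z) = -38/3 (s(Z) = (⅓)*(-38) = -38/3)
23818/41791 + s(-88)/(-11059) = 23818/41791 - 38/3/(-11059) = 23818*(1/41791) - 38/3*(-1/11059) = 23818/41791 + 38/33177 = 791797844/1386500007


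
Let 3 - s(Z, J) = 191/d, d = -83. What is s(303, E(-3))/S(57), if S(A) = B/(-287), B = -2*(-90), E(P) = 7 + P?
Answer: -6314/747 ≈ -8.4525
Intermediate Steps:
B = 180
s(Z, J) = 440/83 (s(Z, J) = 3 - 191/(-83) = 3 - 191*(-1)/83 = 3 - 1*(-191/83) = 3 + 191/83 = 440/83)
S(A) = -180/287 (S(A) = 180/(-287) = 180*(-1/287) = -180/287)
s(303, E(-3))/S(57) = 440/(83*(-180/287)) = (440/83)*(-287/180) = -6314/747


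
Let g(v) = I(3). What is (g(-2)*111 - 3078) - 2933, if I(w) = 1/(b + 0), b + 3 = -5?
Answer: -48199/8 ≈ -6024.9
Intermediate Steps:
b = -8 (b = -3 - 5 = -8)
I(w) = -⅛ (I(w) = 1/(-8 + 0) = 1/(-8) = -⅛)
g(v) = -⅛
(g(-2)*111 - 3078) - 2933 = (-⅛*111 - 3078) - 2933 = (-111/8 - 3078) - 2933 = -24735/8 - 2933 = -48199/8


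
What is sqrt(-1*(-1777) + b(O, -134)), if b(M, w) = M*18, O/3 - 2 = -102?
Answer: I*sqrt(3623) ≈ 60.191*I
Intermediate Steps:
O = -300 (O = 6 + 3*(-102) = 6 - 306 = -300)
b(M, w) = 18*M
sqrt(-1*(-1777) + b(O, -134)) = sqrt(-1*(-1777) + 18*(-300)) = sqrt(1777 - 5400) = sqrt(-3623) = I*sqrt(3623)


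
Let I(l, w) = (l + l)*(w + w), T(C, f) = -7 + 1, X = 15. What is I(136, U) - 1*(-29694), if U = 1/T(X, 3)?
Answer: 88810/3 ≈ 29603.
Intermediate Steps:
T(C, f) = -6
U = -1/6 (U = 1/(-6) = -1/6 ≈ -0.16667)
I(l, w) = 4*l*w (I(l, w) = (2*l)*(2*w) = 4*l*w)
I(136, U) - 1*(-29694) = 4*136*(-1/6) - 1*(-29694) = -272/3 + 29694 = 88810/3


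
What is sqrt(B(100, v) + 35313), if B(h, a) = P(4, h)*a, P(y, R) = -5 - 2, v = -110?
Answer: sqrt(36083) ≈ 189.96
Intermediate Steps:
P(y, R) = -7
B(h, a) = -7*a
sqrt(B(100, v) + 35313) = sqrt(-7*(-110) + 35313) = sqrt(770 + 35313) = sqrt(36083)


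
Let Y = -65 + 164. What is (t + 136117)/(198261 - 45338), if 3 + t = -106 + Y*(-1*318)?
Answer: 104526/152923 ≈ 0.68352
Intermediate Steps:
Y = 99
t = -31591 (t = -3 + (-106 + 99*(-1*318)) = -3 + (-106 + 99*(-318)) = -3 + (-106 - 31482) = -3 - 31588 = -31591)
(t + 136117)/(198261 - 45338) = (-31591 + 136117)/(198261 - 45338) = 104526/152923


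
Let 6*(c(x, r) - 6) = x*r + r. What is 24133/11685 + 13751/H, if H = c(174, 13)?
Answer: 1019853973/27004035 ≈ 37.767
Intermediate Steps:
c(x, r) = 6 + r/6 + r*x/6 (c(x, r) = 6 + (x*r + r)/6 = 6 + (r*x + r)/6 = 6 + (r + r*x)/6 = 6 + (r/6 + r*x/6) = 6 + r/6 + r*x/6)
H = 2311/6 (H = 6 + (⅙)*13 + (⅙)*13*174 = 6 + 13/6 + 377 = 2311/6 ≈ 385.17)
24133/11685 + 13751/H = 24133/11685 + 13751/(2311/6) = 24133*(1/11685) + 13751*(6/2311) = 24133/11685 + 82506/2311 = 1019853973/27004035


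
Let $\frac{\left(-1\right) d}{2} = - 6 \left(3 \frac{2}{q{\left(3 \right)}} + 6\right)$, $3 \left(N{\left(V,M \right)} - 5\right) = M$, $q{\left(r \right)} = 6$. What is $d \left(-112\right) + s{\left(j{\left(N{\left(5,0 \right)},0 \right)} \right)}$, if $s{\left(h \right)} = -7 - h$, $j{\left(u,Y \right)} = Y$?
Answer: $-9415$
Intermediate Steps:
$N{\left(V,M \right)} = 5 + \frac{M}{3}$
$d = 84$ ($d = - 2 \left(- 6 \left(3 \cdot \frac{2}{6} + 6\right)\right) = - 2 \left(- 6 \left(3 \cdot 2 \cdot \frac{1}{6} + 6\right)\right) = - 2 \left(- 6 \left(3 \cdot \frac{1}{3} + 6\right)\right) = - 2 \left(- 6 \left(1 + 6\right)\right) = - 2 \left(\left(-6\right) 7\right) = \left(-2\right) \left(-42\right) = 84$)
$d \left(-112\right) + s{\left(j{\left(N{\left(5,0 \right)},0 \right)} \right)} = 84 \left(-112\right) - 7 = -9408 + \left(-7 + 0\right) = -9408 - 7 = -9415$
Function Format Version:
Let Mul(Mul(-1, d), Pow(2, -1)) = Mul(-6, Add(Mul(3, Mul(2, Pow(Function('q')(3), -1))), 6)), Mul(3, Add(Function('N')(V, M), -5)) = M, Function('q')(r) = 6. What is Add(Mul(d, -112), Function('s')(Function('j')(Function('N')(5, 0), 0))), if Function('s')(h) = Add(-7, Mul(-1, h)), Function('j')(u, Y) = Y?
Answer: -9415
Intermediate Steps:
Function('N')(V, M) = Add(5, Mul(Rational(1, 3), M))
d = 84 (d = Mul(-2, Mul(-6, Add(Mul(3, Mul(2, Pow(6, -1))), 6))) = Mul(-2, Mul(-6, Add(Mul(3, Mul(2, Rational(1, 6))), 6))) = Mul(-2, Mul(-6, Add(Mul(3, Rational(1, 3)), 6))) = Mul(-2, Mul(-6, Add(1, 6))) = Mul(-2, Mul(-6, 7)) = Mul(-2, -42) = 84)
Add(Mul(d, -112), Function('s')(Function('j')(Function('N')(5, 0), 0))) = Add(Mul(84, -112), Add(-7, Mul(-1, 0))) = Add(-9408, Add(-7, 0)) = Add(-9408, -7) = -9415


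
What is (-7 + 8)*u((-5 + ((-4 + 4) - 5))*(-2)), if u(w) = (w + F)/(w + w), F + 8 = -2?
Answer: 1/4 ≈ 0.25000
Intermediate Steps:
F = -10 (F = -8 - 2 = -10)
u(w) = (-10 + w)/(2*w) (u(w) = (w - 10)/(w + w) = (-10 + w)/((2*w)) = (-10 + w)*(1/(2*w)) = (-10 + w)/(2*w))
(-7 + 8)*u((-5 + ((-4 + 4) - 5))*(-2)) = (-7 + 8)*((-10 + (-5 + ((-4 + 4) - 5))*(-2))/(2*(((-5 + ((-4 + 4) - 5))*(-2))))) = 1*((-10 + (-5 + (0 - 5))*(-2))/(2*(((-5 + (0 - 5))*(-2))))) = 1*((-10 + (-5 - 5)*(-2))/(2*(((-5 - 5)*(-2))))) = 1*((-10 - 10*(-2))/(2*((-10*(-2))))) = 1*((1/2)*(-10 + 20)/20) = 1*((1/2)*(1/20)*10) = 1*(1/4) = 1/4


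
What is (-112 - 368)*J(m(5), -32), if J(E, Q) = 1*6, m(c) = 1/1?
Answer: -2880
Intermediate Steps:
m(c) = 1
J(E, Q) = 6
(-112 - 368)*J(m(5), -32) = (-112 - 368)*6 = -480*6 = -2880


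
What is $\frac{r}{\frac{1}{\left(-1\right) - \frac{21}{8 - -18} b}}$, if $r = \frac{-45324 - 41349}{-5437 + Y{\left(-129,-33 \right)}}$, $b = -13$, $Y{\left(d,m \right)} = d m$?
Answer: $- \frac{1820133}{2360} \approx -771.24$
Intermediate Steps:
$r = \frac{86673}{1180}$ ($r = \frac{-45324 - 41349}{-5437 - -4257} = - \frac{86673}{-5437 + 4257} = - \frac{86673}{-1180} = \left(-86673\right) \left(- \frac{1}{1180}\right) = \frac{86673}{1180} \approx 73.452$)
$\frac{r}{\frac{1}{\left(-1\right) - \frac{21}{8 - -18} b}} = \frac{86673}{1180 \frac{1}{\left(-1\right) - \frac{21}{8 - -18} \left(-13\right)}} = \frac{86673}{1180 \frac{1}{\left(-1\right) - \frac{21}{8 + 18} \left(-13\right)}} = \frac{86673}{1180 \frac{1}{\left(-1\right) - \frac{21}{26} \left(-13\right)}} = \frac{86673}{1180 \frac{1}{\left(-1\right) \left(-21\right) \frac{1}{26} \left(-13\right)}} = \frac{86673}{1180 \frac{1}{\left(-1\right) \left(\left(- \frac{21}{26}\right) \left(-13\right)\right)}} = \frac{86673}{1180 \frac{1}{\left(-1\right) \frac{21}{2}}} = \frac{86673}{1180 \frac{1}{- \frac{21}{2}}} = \frac{86673}{1180 \left(- \frac{2}{21}\right)} = \frac{86673}{1180} \left(- \frac{21}{2}\right) = - \frac{1820133}{2360}$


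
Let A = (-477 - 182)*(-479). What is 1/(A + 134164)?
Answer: 1/449825 ≈ 2.2231e-6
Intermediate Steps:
A = 315661 (A = -659*(-479) = 315661)
1/(A + 134164) = 1/(315661 + 134164) = 1/449825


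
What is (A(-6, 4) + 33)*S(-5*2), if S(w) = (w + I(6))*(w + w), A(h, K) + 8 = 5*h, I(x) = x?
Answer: -400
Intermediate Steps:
A(h, K) = -8 + 5*h
S(w) = 2*w*(6 + w) (S(w) = (w + 6)*(w + w) = (6 + w)*(2*w) = 2*w*(6 + w))
(A(-6, 4) + 33)*S(-5*2) = ((-8 + 5*(-6)) + 33)*(2*(-5*2)*(6 - 5*2)) = ((-8 - 30) + 33)*(2*(-10)*(6 - 10)) = (-38 + 33)*(2*(-10)*(-4)) = -5*80 = -400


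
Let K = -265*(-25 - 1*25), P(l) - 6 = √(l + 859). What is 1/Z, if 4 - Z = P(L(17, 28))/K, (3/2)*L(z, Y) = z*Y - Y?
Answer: 421302300/1685017727 + 2650*√10419/1685017727 ≈ 0.25019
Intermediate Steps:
L(z, Y) = -2*Y/3 + 2*Y*z/3 (L(z, Y) = 2*(z*Y - Y)/3 = 2*(Y*z - Y)/3 = 2*(-Y + Y*z)/3 = -2*Y/3 + 2*Y*z/3)
P(l) = 6 + √(859 + l) (P(l) = 6 + √(l + 859) = 6 + √(859 + l))
K = 13250 (K = -265*(-25 - 25) = -265*(-50) = 13250)
Z = 26497/6625 - √10419/39750 (Z = 4 - (6 + √(859 + (⅔)*28*(-1 + 17)))/13250 = 4 - (6 + √(859 + (⅔)*28*16))/13250 = 4 - (6 + √(859 + 896/3))/13250 = 4 - (6 + √(3473/3))/13250 = 4 - (6 + √10419/3)/13250 = 4 - (3/6625 + √10419/39750) = 4 + (-3/6625 - √10419/39750) = 26497/6625 - √10419/39750 ≈ 3.9970)
1/Z = 1/(26497/6625 - √10419/39750)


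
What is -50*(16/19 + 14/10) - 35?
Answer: -2795/19 ≈ -147.11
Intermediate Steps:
-50*(16/19 + 14/10) - 35 = -50*(16*(1/19) + 14*(⅒)) - 35 = -50*(16/19 + 7/5) - 35 = -50*213/95 - 35 = -2130/19 - 35 = -2795/19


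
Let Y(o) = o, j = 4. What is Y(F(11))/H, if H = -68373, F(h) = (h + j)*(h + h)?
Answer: -110/22791 ≈ -0.0048265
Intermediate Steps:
F(h) = 2*h*(4 + h) (F(h) = (h + 4)*(h + h) = (4 + h)*(2*h) = 2*h*(4 + h))
Y(F(11))/H = (2*11*(4 + 11))/(-68373) = (2*11*15)*(-1/68373) = 330*(-1/68373) = -110/22791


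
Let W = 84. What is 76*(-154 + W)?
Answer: -5320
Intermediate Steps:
76*(-154 + W) = 76*(-154 + 84) = 76*(-70) = -5320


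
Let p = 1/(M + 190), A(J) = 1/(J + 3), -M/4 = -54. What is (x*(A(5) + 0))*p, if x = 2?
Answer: 1/1624 ≈ 0.00061576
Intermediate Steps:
M = 216 (M = -4*(-54) = 216)
A(J) = 1/(3 + J)
p = 1/406 (p = 1/(216 + 190) = 1/406 ≈ 0.0024631)
(x*(A(5) + 0))*p = (2*(1/(3 + 5) + 0))*(1/406) = (2*(1/8 + 0))*(1/406) = (2*(1/8))*(1/406) = (1/4)*(1/406) = 1/1624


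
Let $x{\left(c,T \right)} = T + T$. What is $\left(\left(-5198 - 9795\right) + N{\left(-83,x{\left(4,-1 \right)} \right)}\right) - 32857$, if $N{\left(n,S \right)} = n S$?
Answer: $-47684$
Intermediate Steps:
$x{\left(c,T \right)} = 2 T$
$N{\left(n,S \right)} = S n$
$\left(\left(-5198 - 9795\right) + N{\left(-83,x{\left(4,-1 \right)} \right)}\right) - 32857 = \left(\left(-5198 - 9795\right) + 2 \left(-1\right) \left(-83\right)\right) - 32857 = \left(-14993 - -166\right) - 32857 = \left(-14993 + 166\right) - 32857 = -14827 - 32857 = -47684$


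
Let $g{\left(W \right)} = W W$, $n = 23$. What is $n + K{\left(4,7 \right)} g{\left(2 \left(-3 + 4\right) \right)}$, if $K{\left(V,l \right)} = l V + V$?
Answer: $151$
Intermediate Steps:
$K{\left(V,l \right)} = V + V l$ ($K{\left(V,l \right)} = V l + V = V + V l$)
$g{\left(W \right)} = W^{2}$
$n + K{\left(4,7 \right)} g{\left(2 \left(-3 + 4\right) \right)} = 23 + 4 \left(1 + 7\right) \left(2 \left(-3 + 4\right)\right)^{2} = 23 + 4 \cdot 8 \left(2 \cdot 1\right)^{2} = 23 + 32 \cdot 2^{2} = 23 + 32 \cdot 4 = 23 + 128 = 151$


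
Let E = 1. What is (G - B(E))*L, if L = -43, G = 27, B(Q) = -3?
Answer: -1290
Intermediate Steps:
(G - B(E))*L = (27 - 1*(-3))*(-43) = (27 + 3)*(-43) = 30*(-43) = -1290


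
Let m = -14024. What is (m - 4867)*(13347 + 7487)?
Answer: -393575094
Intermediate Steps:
(m - 4867)*(13347 + 7487) = (-14024 - 4867)*(13347 + 7487) = -18891*20834 = -393575094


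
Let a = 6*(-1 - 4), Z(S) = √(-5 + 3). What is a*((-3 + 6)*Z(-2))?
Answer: -90*I*√2 ≈ -127.28*I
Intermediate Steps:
Z(S) = I*√2 (Z(S) = √(-2) = I*√2)
a = -30 (a = 6*(-5) = -30)
a*((-3 + 6)*Z(-2)) = -30*(-3 + 6)*I*√2 = -90*I*√2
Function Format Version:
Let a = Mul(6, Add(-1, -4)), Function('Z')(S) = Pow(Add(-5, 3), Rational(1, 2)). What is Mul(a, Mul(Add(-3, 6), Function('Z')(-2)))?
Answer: Mul(-90, I, Pow(2, Rational(1, 2))) ≈ Mul(-127.28, I)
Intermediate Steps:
Function('Z')(S) = Mul(I, Pow(2, Rational(1, 2))) (Function('Z')(S) = Pow(-2, Rational(1, 2)) = Mul(I, Pow(2, Rational(1, 2))))
a = -30 (a = Mul(6, -5) = -30)
Mul(a, Mul(Add(-3, 6), Function('Z')(-2))) = Mul(-30, Mul(Add(-3, 6), Mul(I, Pow(2, Rational(1, 2))))) = Mul(-30, Mul(3, Mul(I, Pow(2, Rational(1, 2))))) = Mul(-30, Mul(3, I, Pow(2, Rational(1, 2)))) = Mul(-90, I, Pow(2, Rational(1, 2)))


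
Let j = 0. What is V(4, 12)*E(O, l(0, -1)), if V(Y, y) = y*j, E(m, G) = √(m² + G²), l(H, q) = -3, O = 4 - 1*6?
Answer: 0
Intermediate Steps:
O = -2 (O = 4 - 6 = -2)
E(m, G) = √(G² + m²)
V(Y, y) = 0 (V(Y, y) = y*0 = 0)
V(4, 12)*E(O, l(0, -1)) = 0*√((-3)² + (-2)²) = 0*√(9 + 4) = 0*√13 = 0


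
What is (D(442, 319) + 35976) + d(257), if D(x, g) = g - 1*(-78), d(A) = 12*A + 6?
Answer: 39463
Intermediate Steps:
d(A) = 6 + 12*A
D(x, g) = 78 + g (D(x, g) = g + 78 = 78 + g)
(D(442, 319) + 35976) + d(257) = ((78 + 319) + 35976) + (6 + 12*257) = (397 + 35976) + (6 + 3084) = 36373 + 3090 = 39463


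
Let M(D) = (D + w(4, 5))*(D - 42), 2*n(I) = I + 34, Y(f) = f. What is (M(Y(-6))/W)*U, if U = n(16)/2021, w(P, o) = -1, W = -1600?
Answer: -21/8084 ≈ -0.0025977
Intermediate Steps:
n(I) = 17 + I/2 (n(I) = (I + 34)/2 = (34 + I)/2 = 17 + I/2)
M(D) = (-1 + D)*(-42 + D) (M(D) = (D - 1)*(D - 42) = (-1 + D)*(-42 + D))
U = 25/2021 (U = (17 + (½)*16)/2021 = (17 + 8)*(1/2021) = 25*(1/2021) = 25/2021 ≈ 0.012370)
(M(Y(-6))/W)*U = ((42 + (-6)² - 43*(-6))/(-1600))*(25/2021) = ((42 + 36 + 258)*(-1/1600))*(25/2021) = (336*(-1/1600))*(25/2021) = -21/100*25/2021 = -21/8084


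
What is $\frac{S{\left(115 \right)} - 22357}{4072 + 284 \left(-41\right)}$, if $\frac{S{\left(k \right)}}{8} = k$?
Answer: $\frac{21437}{7572} \approx 2.8311$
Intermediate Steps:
$S{\left(k \right)} = 8 k$
$\frac{S{\left(115 \right)} - 22357}{4072 + 284 \left(-41\right)} = \frac{8 \cdot 115 - 22357}{4072 + 284 \left(-41\right)} = \frac{920 - 22357}{4072 - 11644} = - \frac{21437}{-7572} = \left(-21437\right) \left(- \frac{1}{7572}\right) = \frac{21437}{7572}$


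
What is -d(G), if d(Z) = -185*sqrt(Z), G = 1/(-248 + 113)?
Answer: 37*I*sqrt(15)/9 ≈ 15.922*I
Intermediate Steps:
G = -1/135 (G = 1/(-135) = -1/135 ≈ -0.0074074)
-d(G) = -(-185)*sqrt(-1/135) = -(-185)*I*sqrt(15)/45 = -(-37)*I*sqrt(15)/9 = 37*I*sqrt(15)/9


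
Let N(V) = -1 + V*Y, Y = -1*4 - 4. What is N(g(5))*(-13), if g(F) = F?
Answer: 533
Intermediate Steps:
Y = -8 (Y = -4 - 4 = -8)
N(V) = -1 - 8*V (N(V) = -1 + V*(-8) = -1 - 8*V)
N(g(5))*(-13) = (-1 - 8*5)*(-13) = (-1 - 40)*(-13) = -41*(-13) = 533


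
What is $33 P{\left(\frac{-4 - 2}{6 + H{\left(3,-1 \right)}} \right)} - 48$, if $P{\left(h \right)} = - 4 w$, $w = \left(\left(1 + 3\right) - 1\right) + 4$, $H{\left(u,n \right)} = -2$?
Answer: $-972$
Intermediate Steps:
$w = 7$ ($w = \left(4 - 1\right) + 4 = 3 + 4 = 7$)
$P{\left(h \right)} = -28$ ($P{\left(h \right)} = \left(-4\right) 7 = -28$)
$33 P{\left(\frac{-4 - 2}{6 + H{\left(3,-1 \right)}} \right)} - 48 = 33 \left(-28\right) - 48 = -924 - 48 = -972$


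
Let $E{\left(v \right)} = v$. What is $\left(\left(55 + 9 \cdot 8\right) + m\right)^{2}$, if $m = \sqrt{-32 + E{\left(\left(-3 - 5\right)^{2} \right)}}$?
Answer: $16161 + 1016 \sqrt{2} \approx 17598.0$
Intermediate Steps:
$m = 4 \sqrt{2}$ ($m = \sqrt{-32 + \left(-3 - 5\right)^{2}} = \sqrt{-32 + \left(-8\right)^{2}} = \sqrt{-32 + 64} = \sqrt{32} = 4 \sqrt{2} \approx 5.6569$)
$\left(\left(55 + 9 \cdot 8\right) + m\right)^{2} = \left(\left(55 + 9 \cdot 8\right) + 4 \sqrt{2}\right)^{2} = \left(\left(55 + 72\right) + 4 \sqrt{2}\right)^{2} = \left(127 + 4 \sqrt{2}\right)^{2}$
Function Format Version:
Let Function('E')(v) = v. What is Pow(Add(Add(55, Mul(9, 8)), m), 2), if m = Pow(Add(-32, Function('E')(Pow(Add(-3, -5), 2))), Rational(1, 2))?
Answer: Add(16161, Mul(1016, Pow(2, Rational(1, 2)))) ≈ 17598.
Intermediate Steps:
m = Mul(4, Pow(2, Rational(1, 2))) (m = Pow(Add(-32, Pow(Add(-3, -5), 2)), Rational(1, 2)) = Pow(Add(-32, Pow(-8, 2)), Rational(1, 2)) = Pow(Add(-32, 64), Rational(1, 2)) = Pow(32, Rational(1, 2)) = Mul(4, Pow(2, Rational(1, 2))) ≈ 5.6569)
Pow(Add(Add(55, Mul(9, 8)), m), 2) = Pow(Add(Add(55, Mul(9, 8)), Mul(4, Pow(2, Rational(1, 2)))), 2) = Pow(Add(Add(55, 72), Mul(4, Pow(2, Rational(1, 2)))), 2) = Pow(Add(127, Mul(4, Pow(2, Rational(1, 2)))), 2)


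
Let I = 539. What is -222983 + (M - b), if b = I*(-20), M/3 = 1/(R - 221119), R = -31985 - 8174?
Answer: -55443975437/261278 ≈ -2.1220e+5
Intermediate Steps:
R = -40159
M = -3/261278 (M = 3/(-40159 - 221119) = 3/(-261278) = 3*(-1/261278) = -3/261278 ≈ -1.1482e-5)
b = -10780 (b = 539*(-20) = -10780)
-222983 + (M - b) = -222983 + (-3/261278 - 1*(-10780)) = -222983 + (-3/261278 + 10780) = -222983 + 2816576837/261278 = -55443975437/261278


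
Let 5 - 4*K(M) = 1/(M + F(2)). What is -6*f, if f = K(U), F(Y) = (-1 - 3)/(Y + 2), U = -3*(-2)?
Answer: -36/5 ≈ -7.2000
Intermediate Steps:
U = 6
F(Y) = -4/(2 + Y)
K(M) = 5/4 - 1/(4*(-1 + M)) (K(M) = 5/4 - 1/(4*(M - 4/(2 + 2))) = 5/4 - 1/(4*(M - 4/4)) = 5/4 - 1/(4*(M - 4*¼)) = 5/4 - 1/(4*(M - 1)) = 5/4 - 1/(4*(-1 + M)))
f = 6/5 (f = (-6 + 5*6)/(4*(-1 + 6)) = (¼)*(-6 + 30)/5 = (¼)*(⅕)*24 = 6/5 ≈ 1.2000)
-6*f = -6*6/5 = -36/5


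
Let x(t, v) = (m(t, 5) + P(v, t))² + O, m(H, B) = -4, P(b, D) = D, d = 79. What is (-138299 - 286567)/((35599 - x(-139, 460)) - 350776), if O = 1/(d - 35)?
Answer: 479336/378655 ≈ 1.2659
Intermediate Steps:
O = 1/44 (O = 1/(79 - 35) = 1/44 ≈ 0.022727)
x(t, v) = 1/44 + (-4 + t)² (x(t, v) = (-4 + t)² + 1/44 = 1/44 + (-4 + t)²)
(-138299 - 286567)/((35599 - x(-139, 460)) - 350776) = (-138299 - 286567)/((35599 - (1/44 + (-4 - 139)²)) - 350776) = -424866/((35599 - (1/44 + (-143)²)) - 350776) = -424866/((35599 - (1/44 + 20449)) - 350776) = -424866/((35599 - 1*899757/44) - 350776) = -424866/((35599 - 899757/44) - 350776) = -424866/(666599/44 - 350776) = -424866/(-14767545/44) = -424866*(-44/14767545) = 479336/378655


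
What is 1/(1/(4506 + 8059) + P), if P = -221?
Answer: -12565/2776864 ≈ -0.0045249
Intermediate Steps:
1/(1/(4506 + 8059) + P) = 1/(1/(4506 + 8059) - 221) = 1/(1/12565 - 221) = 1/(-2776864/12565) = -12565/2776864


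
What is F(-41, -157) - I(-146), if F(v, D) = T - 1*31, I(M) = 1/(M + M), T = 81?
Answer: 14601/292 ≈ 50.003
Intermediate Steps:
I(M) = 1/(2*M)
F(v, D) = 50 (F(v, D) = 81 - 1*31 = 81 - 31 = 50)
F(-41, -157) - I(-146) = 50 - 1/(2*(-146)) = 50 - (-1)/(2*146) = 50 - 1*(-1/292) = 50 + 1/292 = 14601/292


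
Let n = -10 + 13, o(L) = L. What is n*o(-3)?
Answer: -9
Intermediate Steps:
n = 3
n*o(-3) = 3*(-3) = -9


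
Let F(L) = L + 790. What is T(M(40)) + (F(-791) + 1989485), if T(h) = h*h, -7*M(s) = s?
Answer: 97486316/49 ≈ 1.9895e+6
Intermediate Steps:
F(L) = 790 + L
M(s) = -s/7
T(h) = h²
T(M(40)) + (F(-791) + 1989485) = (-⅐*40)² + ((790 - 791) + 1989485) = (-40/7)² + (-1 + 1989485) = 1600/49 + 1989484 = 97486316/49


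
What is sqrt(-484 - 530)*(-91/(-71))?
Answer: 1183*I*sqrt(6)/71 ≈ 40.813*I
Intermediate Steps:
sqrt(-484 - 530)*(-91/(-71)) = sqrt(-1014)*(-91*(-1/71)) = (13*I*sqrt(6))*(91/71) = 1183*I*sqrt(6)/71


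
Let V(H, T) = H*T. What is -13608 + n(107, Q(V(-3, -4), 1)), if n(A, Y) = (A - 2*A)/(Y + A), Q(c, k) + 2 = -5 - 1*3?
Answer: -1320083/97 ≈ -13609.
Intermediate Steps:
Q(c, k) = -10 (Q(c, k) = -2 + (-5 - 1*3) = -2 + (-5 - 3) = -2 - 8 = -10)
n(A, Y) = -A/(A + Y) (n(A, Y) = (-A)/(A + Y) = -A/(A + Y))
-13608 + n(107, Q(V(-3, -4), 1)) = -13608 - 1*107/(107 - 10) = -13608 - 1*107/97 = -13608 - 1*107*1/97 = -13608 - 107/97 = -1320083/97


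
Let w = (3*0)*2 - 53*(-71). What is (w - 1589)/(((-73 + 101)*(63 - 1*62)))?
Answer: 1087/14 ≈ 77.643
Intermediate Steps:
w = 3763 (w = 0*2 + 3763 = 0 + 3763 = 3763)
(w - 1589)/(((-73 + 101)*(63 - 1*62))) = (3763 - 1589)/(((-73 + 101)*(63 - 1*62))) = 2174/((28*(63 - 62))) = 2174/((28*1)) = 2174/28 = 2174*(1/28) = 1087/14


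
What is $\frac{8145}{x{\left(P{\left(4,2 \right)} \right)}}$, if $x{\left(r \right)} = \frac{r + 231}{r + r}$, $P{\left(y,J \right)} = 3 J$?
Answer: $\frac{32580}{79} \approx 412.41$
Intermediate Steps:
$x{\left(r \right)} = \frac{231 + r}{2 r}$
$\frac{8145}{x{\left(P{\left(4,2 \right)} \right)}} = \frac{8145}{\frac{1}{2} \frac{1}{3 \cdot 2} \left(231 + 3 \cdot 2\right)} = \frac{8145}{\frac{1}{2} \cdot \frac{1}{6} \left(231 + 6\right)} = \frac{8145}{\frac{1}{2} \cdot \frac{1}{6} \cdot 237} = \frac{8145}{\frac{79}{4}} = 8145 \cdot \frac{4}{79} = \frac{32580}{79}$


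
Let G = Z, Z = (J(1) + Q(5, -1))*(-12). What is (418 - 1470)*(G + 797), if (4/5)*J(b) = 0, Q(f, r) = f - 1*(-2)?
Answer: -750076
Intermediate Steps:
Q(f, r) = 2 + f (Q(f, r) = f + 2 = 2 + f)
J(b) = 0 (J(b) = (5/4)*0 = 0)
Z = -84 (Z = (0 + (2 + 5))*(-12) = (0 + 7)*(-12) = 7*(-12) = -84)
G = -84
(418 - 1470)*(G + 797) = (418 - 1470)*(-84 + 797) = -1052*713 = -750076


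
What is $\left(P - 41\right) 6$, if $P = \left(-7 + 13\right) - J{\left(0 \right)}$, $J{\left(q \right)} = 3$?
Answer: $-228$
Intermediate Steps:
$P = 3$ ($P = \left(-7 + 13\right) - 3 = 6 - 3 = 3$)
$\left(P - 41\right) 6 = \left(3 - 41\right) 6 = \left(-38\right) 6 = -228$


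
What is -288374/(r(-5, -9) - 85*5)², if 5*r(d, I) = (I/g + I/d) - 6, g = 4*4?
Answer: -46139840000/29029685161 ≈ -1.5894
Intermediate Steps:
g = 16
r(d, I) = -6/5 + I/80 + I/(5*d) (r(d, I) = ((I/16 + I/d) - 6)/5 = (-6 + I/16 + I/d)/5 = -6/5 + I/80 + I/(5*d))
-288374/(r(-5, -9) - 85*5)² = -288374/((1/80)*(16*(-9) - 5*(-96 - 9))/(-5) - 85*5)² = -288374/((1/80)*(-⅕)*(-144 - 5*(-105)) - 425)² = -288374/((1/80)*(-⅕)*(-144 + 525) - 425)² = -288374/((1/80)*(-⅕)*381 - 425)² = -288374/(-381/400 - 425)² = -288374/((-170381/400)²) = -288374/29029685161/160000 = -288374*160000/29029685161 = -46139840000/29029685161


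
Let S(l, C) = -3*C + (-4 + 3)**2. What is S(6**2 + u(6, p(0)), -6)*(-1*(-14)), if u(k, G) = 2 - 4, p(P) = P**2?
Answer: 266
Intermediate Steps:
u(k, G) = -2
S(l, C) = 1 - 3*C (S(l, C) = -3*C + (-1)**2 = -3*C + 1 = 1 - 3*C)
S(6**2 + u(6, p(0)), -6)*(-1*(-14)) = (1 - 3*(-6))*(-1*(-14)) = (1 + 18)*14 = 19*14 = 266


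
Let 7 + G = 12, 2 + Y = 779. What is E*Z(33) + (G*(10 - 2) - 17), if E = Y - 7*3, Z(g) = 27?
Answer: 20435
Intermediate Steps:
Y = 777 (Y = -2 + 779 = 777)
G = 5 (G = -7 + 12 = 5)
E = 756 (E = 777 - 7*3 = 777 - 1*21 = 777 - 21 = 756)
E*Z(33) + (G*(10 - 2) - 17) = 756*27 + (5*(10 - 2) - 17) = 20412 + (5*8 - 17) = 20412 + (40 - 17) = 20412 + 23 = 20435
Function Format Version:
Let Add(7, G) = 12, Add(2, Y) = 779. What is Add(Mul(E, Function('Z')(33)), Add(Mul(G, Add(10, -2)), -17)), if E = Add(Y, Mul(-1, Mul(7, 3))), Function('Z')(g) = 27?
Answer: 20435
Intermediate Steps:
Y = 777 (Y = Add(-2, 779) = 777)
G = 5 (G = Add(-7, 12) = 5)
E = 756 (E = Add(777, Mul(-1, Mul(7, 3))) = Add(777, Mul(-1, 21)) = Add(777, -21) = 756)
Add(Mul(E, Function('Z')(33)), Add(Mul(G, Add(10, -2)), -17)) = Add(Mul(756, 27), Add(Mul(5, Add(10, -2)), -17)) = Add(20412, Add(Mul(5, 8), -17)) = Add(20412, Add(40, -17)) = Add(20412, 23) = 20435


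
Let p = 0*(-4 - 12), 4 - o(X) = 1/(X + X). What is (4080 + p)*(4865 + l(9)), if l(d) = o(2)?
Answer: 19864500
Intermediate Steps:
o(X) = 4 - 1/(2*X) (o(X) = 4 - 1/(X + X) = 4 - 1/(2*X))
l(d) = 15/4 (l(d) = 4 - ½/2 = 4 - ½*½ = 4 - ¼ = 15/4)
p = 0 (p = 0*(-16) = 0)
(4080 + p)*(4865 + l(9)) = (4080 + 0)*(4865 + 15/4) = 4080*(19475/4) = 19864500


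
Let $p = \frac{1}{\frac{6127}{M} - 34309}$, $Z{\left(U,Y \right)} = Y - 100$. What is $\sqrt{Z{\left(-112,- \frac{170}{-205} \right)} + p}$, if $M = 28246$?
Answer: $\frac{2 i \sqrt{798766468149951952431}}{5676074481} \approx 9.9585 i$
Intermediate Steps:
$Z{\left(U,Y \right)} = -100 + Y$
$p = - \frac{28246}{969085887}$ ($p = \frac{1}{\frac{6127}{28246} - 34309} = \frac{1}{- \frac{969085887}{28246}} = - \frac{28246}{969085887} \approx -2.9147 \cdot 10^{-5}$)
$\sqrt{Z{\left(-112,- \frac{170}{-205} \right)} + p} = \sqrt{\left(-100 - \frac{170}{-205}\right) - \frac{28246}{969085887}} = \sqrt{\left(-100 - - \frac{34}{41}\right) - \frac{28246}{969085887}} = \sqrt{\left(-100 + \frac{34}{41}\right) - \frac{28246}{969085887}} = \sqrt{- \frac{4066}{41} - \frac{28246}{969085887}} = \sqrt{- \frac{3940304374628}{39732521367}} = \frac{2 i \sqrt{798766468149951952431}}{5676074481}$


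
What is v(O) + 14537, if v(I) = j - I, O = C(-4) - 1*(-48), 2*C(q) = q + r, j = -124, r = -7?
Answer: 28741/2 ≈ 14371.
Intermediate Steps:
C(q) = -7/2 + q/2 (C(q) = (q - 7)/2 = (-7 + q)/2 = -7/2 + q/2)
O = 85/2 (O = (-7/2 + (½)*(-4)) - 1*(-48) = (-7/2 - 2) + 48 = -11/2 + 48 = 85/2 ≈ 42.500)
v(I) = -124 - I
v(O) + 14537 = (-124 - 1*85/2) + 14537 = (-124 - 85/2) + 14537 = -333/2 + 14537 = 28741/2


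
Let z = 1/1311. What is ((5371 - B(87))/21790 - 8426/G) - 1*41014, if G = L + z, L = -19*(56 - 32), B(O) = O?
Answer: -10680409010190/260527777 ≈ -40995.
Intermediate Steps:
z = 1/1311 ≈ 0.00076278
L = -456 (L = -19*24 = -456)
G = -597815/1311 (G = -456 + 1/1311 = -597815/1311 ≈ -456.00)
((5371 - B(87))/21790 - 8426/G) - 1*41014 = ((5371 - 1*87)/21790 - 8426/(-597815/1311)) - 1*41014 = ((5371 - 87)*(1/21790) - 8426*(-1311/597815)) - 41014 = (5284*(1/21790) + 11046486/597815) - 41014 = (2642/10895 + 11046486/597815) - 41014 = 4877235688/260527777 - 41014 = -10680409010190/260527777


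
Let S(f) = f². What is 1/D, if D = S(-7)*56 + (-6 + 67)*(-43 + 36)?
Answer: 1/2317 ≈ 0.00043159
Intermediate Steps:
D = 2317 (D = (-7)²*56 + (-6 + 67)*(-43 + 36) = 49*56 + 61*(-7) = 2744 - 427 = 2317)
1/D = 1/2317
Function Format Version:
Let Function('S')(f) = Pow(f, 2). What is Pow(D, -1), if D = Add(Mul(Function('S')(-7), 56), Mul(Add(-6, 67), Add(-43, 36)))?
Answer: Rational(1, 2317) ≈ 0.00043159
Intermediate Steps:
D = 2317 (D = Add(Mul(Pow(-7, 2), 56), Mul(Add(-6, 67), Add(-43, 36))) = Add(Mul(49, 56), Mul(61, -7)) = Add(2744, -427) = 2317)
Pow(D, -1) = Pow(2317, -1) = Rational(1, 2317)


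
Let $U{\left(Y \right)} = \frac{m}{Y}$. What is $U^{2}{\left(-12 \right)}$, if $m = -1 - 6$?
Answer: $\frac{49}{144} \approx 0.34028$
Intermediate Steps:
$m = -7$ ($m = -1 - 6 = -7$)
$U{\left(Y \right)} = - \frac{7}{Y}$
$U^{2}{\left(-12 \right)} = \left(- \frac{7}{-12}\right)^{2} = \left(\left(-7\right) \left(- \frac{1}{12}\right)\right)^{2} = \left(\frac{7}{12}\right)^{2} = \frac{49}{144}$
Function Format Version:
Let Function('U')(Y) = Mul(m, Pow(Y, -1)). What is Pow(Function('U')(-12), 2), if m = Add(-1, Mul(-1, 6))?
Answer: Rational(49, 144) ≈ 0.34028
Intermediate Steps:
m = -7 (m = Add(-1, -6) = -7)
Function('U')(Y) = Mul(-7, Pow(Y, -1))
Pow(Function('U')(-12), 2) = Pow(Mul(-7, Pow(-12, -1)), 2) = Pow(Mul(-7, Rational(-1, 12)), 2) = Pow(Rational(7, 12), 2) = Rational(49, 144)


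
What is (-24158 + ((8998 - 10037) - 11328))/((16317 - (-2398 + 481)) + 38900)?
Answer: -36525/57134 ≈ -0.63929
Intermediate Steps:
(-24158 + ((8998 - 10037) - 11328))/((16317 - (-2398 + 481)) + 38900) = (-24158 + (-1039 - 11328))/((16317 - 1*(-1917)) + 38900) = (-24158 - 12367)/((16317 + 1917) + 38900) = -36525/(18234 + 38900) = -36525/57134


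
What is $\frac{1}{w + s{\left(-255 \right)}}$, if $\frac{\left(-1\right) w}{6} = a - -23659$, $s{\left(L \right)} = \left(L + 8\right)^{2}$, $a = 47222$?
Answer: $- \frac{1}{364277} \approx -2.7452 \cdot 10^{-6}$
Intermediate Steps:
$s{\left(L \right)} = \left(8 + L\right)^{2}$
$w = -425286$ ($w = - 6 \left(47222 - -23659\right) = - 6 \left(47222 + 23659\right) = \left(-6\right) 70881 = -425286$)
$\frac{1}{w + s{\left(-255 \right)}} = \frac{1}{-425286 + \left(8 - 255\right)^{2}} = \frac{1}{-425286 + \left(-247\right)^{2}} = \frac{1}{-425286 + 61009} = \frac{1}{-364277} = - \frac{1}{364277}$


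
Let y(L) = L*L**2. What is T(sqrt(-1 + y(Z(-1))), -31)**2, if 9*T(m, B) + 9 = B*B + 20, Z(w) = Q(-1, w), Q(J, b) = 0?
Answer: 11664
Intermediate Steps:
Z(w) = 0
y(L) = L**3
T(m, B) = 11/9 + B**2/9 (T(m, B) = -1 + (B*B + 20)/9 = -1 + (B**2 + 20)/9 = -1 + (20 + B**2)/9 = -1 + (20/9 + B**2/9) = 11/9 + B**2/9)
T(sqrt(-1 + y(Z(-1))), -31)**2 = (11/9 + (1/9)*(-31)**2)**2 = (11/9 + (1/9)*961)**2 = (11/9 + 961/9)**2 = 108**2 = 11664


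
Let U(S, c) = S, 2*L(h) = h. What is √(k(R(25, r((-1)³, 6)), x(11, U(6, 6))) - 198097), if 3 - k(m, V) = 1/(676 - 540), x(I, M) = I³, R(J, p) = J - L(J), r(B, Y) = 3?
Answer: I*√915986690/68 ≈ 445.08*I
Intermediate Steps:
L(h) = h/2
R(J, p) = J/2 (R(J, p) = J - J/2 = J/2)
k(m, V) = 407/136 (k(m, V) = 3 - 1/(676 - 540) = 3 - 1/136 = 407/136)
√(k(R(25, r((-1)³, 6)), x(11, U(6, 6))) - 198097) = √(407/136 - 198097) = √(-26940785/136) = I*√915986690/68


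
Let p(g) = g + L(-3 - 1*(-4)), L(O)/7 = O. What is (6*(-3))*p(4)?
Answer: -198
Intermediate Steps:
L(O) = 7*O
p(g) = 7 + g (p(g) = g + 7*(-3 - 1*(-4)) = g + 7*(-3 + 4) = g + 7*1 = g + 7 = 7 + g)
(6*(-3))*p(4) = (6*(-3))*(7 + 4) = -18*11 = -198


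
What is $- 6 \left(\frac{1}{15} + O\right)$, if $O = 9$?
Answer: $- \frac{272}{5} \approx -54.4$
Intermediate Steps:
$- 6 \left(\frac{1}{15} + O\right) = - 6 \left(\frac{1}{15} + 9\right) = \left(-6\right) \frac{136}{15} = - \frac{272}{5}$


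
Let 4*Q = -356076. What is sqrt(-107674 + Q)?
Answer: I*sqrt(196693) ≈ 443.5*I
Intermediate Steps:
Q = -89019 (Q = (1/4)*(-356076) = -89019)
sqrt(-107674 + Q) = sqrt(-107674 - 89019) = sqrt(-196693) = I*sqrt(196693)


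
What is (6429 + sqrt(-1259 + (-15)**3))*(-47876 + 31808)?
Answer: -103301172 - 16068*I*sqrt(4634) ≈ -1.033e+8 - 1.0938e+6*I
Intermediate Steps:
(6429 + sqrt(-1259 + (-15)**3))*(-47876 + 31808) = (6429 + sqrt(-1259 - 3375))*(-16068) = (6429 + sqrt(-4634))*(-16068) = (6429 + I*sqrt(4634))*(-16068) = -103301172 - 16068*I*sqrt(4634)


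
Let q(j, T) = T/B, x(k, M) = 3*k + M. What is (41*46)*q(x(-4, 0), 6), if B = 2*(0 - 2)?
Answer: -2829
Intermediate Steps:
B = -4 (B = 2*(-2) = -4)
x(k, M) = M + 3*k
q(j, T) = -T/4 (q(j, T) = T/(-4) = T*(-1/4) = -T/4)
(41*46)*q(x(-4, 0), 6) = (41*46)*(-1/4*6) = 1886*(-3/2) = -2829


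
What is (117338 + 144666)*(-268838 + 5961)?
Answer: -68874825508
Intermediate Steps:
(117338 + 144666)*(-268838 + 5961) = 262004*(-262877) = -68874825508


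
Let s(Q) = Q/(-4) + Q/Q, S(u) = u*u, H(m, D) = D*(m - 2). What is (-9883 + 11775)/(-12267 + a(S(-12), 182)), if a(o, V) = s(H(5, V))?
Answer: -344/2255 ≈ -0.15255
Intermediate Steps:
H(m, D) = D*(-2 + m)
S(u) = u²
s(Q) = 1 - Q/4 (s(Q) = Q*(-¼) + 1 = -Q/4 + 1 = 1 - Q/4)
a(o, V) = 1 - 3*V/4 (a(o, V) = 1 - V*(-2 + 5)/4 = 1 - V*3/4 = 1 - 3*V/4)
(-9883 + 11775)/(-12267 + a(S(-12), 182)) = (-9883 + 11775)/(-12267 + (1 - ¾*182)) = 1892/(-12267 + (1 - 273/2)) = 1892/(-12267 - 271/2) = 1892/(-24805/2) = 1892*(-2/24805) = -344/2255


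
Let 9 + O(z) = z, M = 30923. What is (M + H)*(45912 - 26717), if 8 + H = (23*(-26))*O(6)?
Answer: 627849255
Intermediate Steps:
O(z) = -9 + z
H = 1786 (H = -8 + (23*(-26))*(-9 + 6) = -8 - 598*(-3) = -8 + 1794 = 1786)
(M + H)*(45912 - 26717) = (30923 + 1786)*(45912 - 26717) = 32709*19195 = 627849255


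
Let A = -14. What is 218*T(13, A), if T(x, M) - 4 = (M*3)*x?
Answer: -118156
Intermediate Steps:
T(x, M) = 4 + 3*M*x (T(x, M) = 4 + (M*3)*x = 4 + (3*M)*x = 4 + 3*M*x)
218*T(13, A) = 218*(4 + 3*(-14)*13) = 218*(4 - 546) = 218*(-542) = -118156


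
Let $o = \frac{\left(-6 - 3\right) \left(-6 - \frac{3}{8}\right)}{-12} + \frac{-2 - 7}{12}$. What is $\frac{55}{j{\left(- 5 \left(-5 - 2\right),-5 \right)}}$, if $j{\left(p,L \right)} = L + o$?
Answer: $- \frac{1760}{337} \approx -5.2225$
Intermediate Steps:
$o = - \frac{177}{32}$ ($o = - 9 \left(-6 - \frac{3}{8}\right) \left(- \frac{1}{12}\right) - \frac{3}{4} = \left(-9\right) \left(- \frac{51}{8}\right) \left(- \frac{1}{12}\right) - \frac{3}{4} = \frac{459}{8} \left(- \frac{1}{12}\right) - \frac{3}{4} = - \frac{153}{32} - \frac{3}{4} = - \frac{177}{32} \approx -5.5313$)
$j{\left(p,L \right)} = - \frac{177}{32} + L$ ($j{\left(p,L \right)} = L - \frac{177}{32} = - \frac{177}{32} + L$)
$\frac{55}{j{\left(- 5 \left(-5 - 2\right),-5 \right)}} = \frac{55}{- \frac{177}{32} - 5} = \frac{55}{- \frac{337}{32}} = 55 \left(- \frac{32}{337}\right) = - \frac{1760}{337}$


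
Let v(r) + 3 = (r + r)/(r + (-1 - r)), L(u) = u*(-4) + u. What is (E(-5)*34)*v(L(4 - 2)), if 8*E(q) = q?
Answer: -765/4 ≈ -191.25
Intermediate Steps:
E(q) = q/8
L(u) = -3*u (L(u) = -4*u + u = -3*u)
v(r) = -3 - 2*r (v(r) = -3 + (r + r)/(r + (-1 - r)) = -3 + (2*r)/(-1) = -3 + (2*r)*(-1) = -3 - 2*r)
(E(-5)*34)*v(L(4 - 2)) = (((⅛)*(-5))*34)*(-3 - (-6)*(4 - 2)) = (-5/8*34)*(-3 - (-6)*2) = -85*(-3 - 2*(-6))/4 = -85*(-3 + 12)/4 = -85/4*9 = -765/4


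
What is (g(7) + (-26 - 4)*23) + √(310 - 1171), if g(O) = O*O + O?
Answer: -634 + I*√861 ≈ -634.0 + 29.343*I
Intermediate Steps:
g(O) = O + O² (g(O) = O² + O = O + O²)
(g(7) + (-26 - 4)*23) + √(310 - 1171) = (7*(1 + 7) + (-26 - 4)*23) + √(310 - 1171) = (7*8 - 30*23) + √(-861) = (56 - 690) + I*√861 = -634 + I*√861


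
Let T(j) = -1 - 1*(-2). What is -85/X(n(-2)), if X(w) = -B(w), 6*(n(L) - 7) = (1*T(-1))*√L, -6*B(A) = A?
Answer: -64260/883 + 1530*I*√2/883 ≈ -72.775 + 2.4505*I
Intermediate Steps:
T(j) = 1 (T(j) = -1 + 2 = 1)
B(A) = -A/6
n(L) = 7 + √L/6 (n(L) = 7 + ((1*1)*√L)/6 = 7 + (1*√L)/6 = 7 + √L/6)
X(w) = w/6 (X(w) = -(-1)*w/6 = w/6)
-85/X(n(-2)) = -85*6/(7 + √(-2)/6) = -85*6/(7 + (I*√2)/6) = -85*6/(7 + I*√2/6) = -85/(7/6 + I*√2/36)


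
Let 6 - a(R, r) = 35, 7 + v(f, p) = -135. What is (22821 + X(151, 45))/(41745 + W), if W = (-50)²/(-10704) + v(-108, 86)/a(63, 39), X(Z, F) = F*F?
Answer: 1928148984/3239940847 ≈ 0.59512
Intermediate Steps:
v(f, p) = -142 (v(f, p) = -7 - 135 = -142)
X(Z, F) = F²
a(R, r) = -29 (a(R, r) = 6 - 1*35 = 6 - 35 = -29)
W = 361867/77604 (W = (-50)²/(-10704) - 142/(-29) = 2500*(-1/10704) - 142*(-1/29) = -625/2676 + 142/29 = 361867/77604 ≈ 4.6630)
(22821 + X(151, 45))/(41745 + W) = (22821 + 45²)/(41745 + 361867/77604) = (22821 + 2025)/(3239940847/77604) = 24846*(77604/3239940847) = 1928148984/3239940847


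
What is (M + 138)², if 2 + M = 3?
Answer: 19321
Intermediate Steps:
M = 1 (M = -2 + 3 = 1)
(M + 138)² = (1 + 138)² = 139² = 19321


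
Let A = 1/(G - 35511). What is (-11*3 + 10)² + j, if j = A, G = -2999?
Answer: 20371789/38510 ≈ 529.00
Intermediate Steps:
A = -1/38510 (A = 1/(-2999 - 35511) = 1/(-38510) = -1/38510 ≈ -2.5967e-5)
j = -1/38510 ≈ -2.5967e-5
(-11*3 + 10)² + j = (-11*3 + 10)² - 1/38510 = (-33 + 10)² - 1/38510 = (-23)² - 1/38510 = 529 - 1/38510 = 20371789/38510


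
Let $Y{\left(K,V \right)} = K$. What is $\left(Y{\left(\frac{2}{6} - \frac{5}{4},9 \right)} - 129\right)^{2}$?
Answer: $\frac{2430481}{144} \approx 16878.0$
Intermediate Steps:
$\left(Y{\left(\frac{2}{6} - \frac{5}{4},9 \right)} - 129\right)^{2} = \left(\left(\frac{2}{6} - \frac{5}{4}\right) - 129\right)^{2} = \left(\left(2 \cdot \frac{1}{6} - \frac{5}{4}\right) - 129\right)^{2} = \left(\left(\frac{1}{3} - \frac{5}{4}\right) - 129\right)^{2} = \left(- \frac{11}{12} - 129\right)^{2} = \left(- \frac{1559}{12}\right)^{2} = \frac{2430481}{144}$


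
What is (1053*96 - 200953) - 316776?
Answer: -416641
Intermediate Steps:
(1053*96 - 200953) - 316776 = (101088 - 200953) - 316776 = -99865 - 316776 = -416641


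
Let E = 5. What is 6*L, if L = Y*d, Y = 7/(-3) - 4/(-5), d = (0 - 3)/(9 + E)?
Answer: 69/35 ≈ 1.9714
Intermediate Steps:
d = -3/14 (d = (0 - 3)/(9 + 5) = -3/14 ≈ -0.21429)
Y = -23/15 (Y = 7*(-⅓) - 4*(-⅕) = -7/3 + ⅘ = -23/15 ≈ -1.5333)
L = 23/70 (L = -23/15*(-3/14) = 23/70 ≈ 0.32857)
6*L = 6*(23/70) = 69/35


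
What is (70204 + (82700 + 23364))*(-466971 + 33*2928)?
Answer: -65280324996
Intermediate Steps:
(70204 + (82700 + 23364))*(-466971 + 33*2928) = (70204 + 106064)*(-466971 + 96624) = 176268*(-370347) = -65280324996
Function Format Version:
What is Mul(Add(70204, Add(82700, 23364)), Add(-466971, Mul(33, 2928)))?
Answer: -65280324996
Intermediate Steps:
Mul(Add(70204, Add(82700, 23364)), Add(-466971, Mul(33, 2928))) = Mul(Add(70204, 106064), Add(-466971, 96624)) = Mul(176268, -370347) = -65280324996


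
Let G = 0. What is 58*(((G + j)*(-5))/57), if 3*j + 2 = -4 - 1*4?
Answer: 2900/171 ≈ 16.959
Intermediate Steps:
j = -10/3 (j = -⅔ + (-4 - 1*4)/3 = -⅔ + (-4 - 4)/3 = -⅔ + (⅓)*(-8) = -⅔ - 8/3 = -10/3 ≈ -3.3333)
58*(((G + j)*(-5))/57) = 58*(((0 - 10/3)*(-5))/57) = 58*(-10/3*(-5)*(1/57)) = 58*((50/3)*(1/57)) = 58*(50/171) = 2900/171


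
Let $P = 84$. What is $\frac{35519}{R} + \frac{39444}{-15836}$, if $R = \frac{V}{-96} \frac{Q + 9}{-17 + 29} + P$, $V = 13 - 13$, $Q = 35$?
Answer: $\frac{139791397}{332556} \approx 420.35$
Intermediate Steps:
$V = 0$ ($V = 13 - 13 = 0$)
$R = 84$ ($R = \frac{0}{-96} \frac{35 + 9}{-17 + 29} + 84 = 0 \left(- \frac{1}{96}\right) \frac{44}{12} + 84 = 0 \cdot 44 \cdot \frac{1}{12} + 84 = 0 \cdot \frac{11}{3} + 84 = 0 + 84 = 84$)
$\frac{35519}{R} + \frac{39444}{-15836} = \frac{35519}{84} + \frac{39444}{-15836} = 35519 \cdot \frac{1}{84} + 39444 \left(- \frac{1}{15836}\right) = \frac{35519}{84} - \frac{9861}{3959} = \frac{139791397}{332556}$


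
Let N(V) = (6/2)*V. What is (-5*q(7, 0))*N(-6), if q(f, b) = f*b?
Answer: 0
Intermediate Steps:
q(f, b) = b*f
N(V) = 3*V (N(V) = (6*(1/2))*V = 3*V)
(-5*q(7, 0))*N(-6) = (-0*7)*(3*(-6)) = -5*0*(-18) = 0*(-18) = 0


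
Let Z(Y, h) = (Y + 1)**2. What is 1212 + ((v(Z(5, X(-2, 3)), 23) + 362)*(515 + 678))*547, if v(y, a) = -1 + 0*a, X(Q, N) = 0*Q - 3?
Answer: 235579343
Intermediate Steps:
X(Q, N) = -3 (X(Q, N) = 0 - 3 = -3)
Z(Y, h) = (1 + Y)**2
v(y, a) = -1 (v(y, a) = -1 + 0 = -1)
1212 + ((v(Z(5, X(-2, 3)), 23) + 362)*(515 + 678))*547 = 1212 + ((-1 + 362)*(515 + 678))*547 = 1212 + (361*1193)*547 = 1212 + 430673*547 = 1212 + 235578131 = 235579343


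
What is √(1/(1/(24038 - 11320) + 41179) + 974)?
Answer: 2*√66786427205022444190/523714523 ≈ 31.209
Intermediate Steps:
√(1/(1/(24038 - 11320) + 41179) + 974) = √(1/(1/12718 + 41179) + 974) = √(1/(523714523/12718) + 974) = √(12718/523714523 + 974) = √(510097958120/523714523) = 2*√66786427205022444190/523714523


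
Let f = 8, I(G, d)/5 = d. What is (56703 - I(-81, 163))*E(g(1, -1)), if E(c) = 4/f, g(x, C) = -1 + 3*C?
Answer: 27944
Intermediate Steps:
I(G, d) = 5*d
E(c) = 1/2 (E(c) = 4/8 = 4*(1/8) = 1/2)
(56703 - I(-81, 163))*E(g(1, -1)) = (56703 - 5*163)*(1/2) = (56703 - 1*815)*(1/2) = (56703 - 815)*(1/2) = 55888*(1/2) = 27944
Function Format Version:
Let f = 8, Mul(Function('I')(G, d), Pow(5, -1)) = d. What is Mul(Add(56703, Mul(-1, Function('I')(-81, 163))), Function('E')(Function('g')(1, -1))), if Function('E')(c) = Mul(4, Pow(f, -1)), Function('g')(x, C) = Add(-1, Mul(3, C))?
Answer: 27944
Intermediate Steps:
Function('I')(G, d) = Mul(5, d)
Function('E')(c) = Rational(1, 2) (Function('E')(c) = Mul(4, Pow(8, -1)) = Mul(4, Rational(1, 8)) = Rational(1, 2))
Mul(Add(56703, Mul(-1, Function('I')(-81, 163))), Function('E')(Function('g')(1, -1))) = Mul(Add(56703, Mul(-1, Mul(5, 163))), Rational(1, 2)) = Mul(Add(56703, Mul(-1, 815)), Rational(1, 2)) = Mul(Add(56703, -815), Rational(1, 2)) = Mul(55888, Rational(1, 2)) = 27944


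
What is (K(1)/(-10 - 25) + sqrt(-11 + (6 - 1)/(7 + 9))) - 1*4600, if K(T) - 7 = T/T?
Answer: -161008/35 + 3*I*sqrt(19)/4 ≈ -4600.2 + 3.2692*I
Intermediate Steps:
K(T) = 8 (K(T) = 7 + T/T = 7 + 1 = 8)
(K(1)/(-10 - 25) + sqrt(-11 + (6 - 1)/(7 + 9))) - 1*4600 = (8/(-10 - 25) + sqrt(-11 + (6 - 1)/(7 + 9))) - 1*4600 = (8/(-35) + sqrt(-11 + 5/16)) - 4600 = (-1/35*8 + sqrt(-11 + 5*(1/16))) - 4600 = (-8/35 + sqrt(-11 + 5/16)) - 4600 = (-8/35 + sqrt(-171/16)) - 4600 = (-8/35 + 3*I*sqrt(19)/4) - 4600 = -161008/35 + 3*I*sqrt(19)/4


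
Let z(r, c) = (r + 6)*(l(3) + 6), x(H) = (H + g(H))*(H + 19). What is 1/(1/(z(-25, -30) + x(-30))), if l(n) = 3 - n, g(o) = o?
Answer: 546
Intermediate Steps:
x(H) = 2*H*(19 + H) (x(H) = (H + H)*(H + 19) = (2*H)*(19 + H) = 2*H*(19 + H))
z(r, c) = 36 + 6*r (z(r, c) = (r + 6)*((3 - 1*3) + 6) = (6 + r)*((3 - 3) + 6) = (6 + r)*(0 + 6) = (6 + r)*6 = 36 + 6*r)
1/(1/(z(-25, -30) + x(-30))) = 1/(1/((36 + 6*(-25)) + 2*(-30)*(19 - 30))) = 1/(1/((36 - 150) + 2*(-30)*(-11))) = 1/(1/(-114 + 660)) = 1/(1/546) = 546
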